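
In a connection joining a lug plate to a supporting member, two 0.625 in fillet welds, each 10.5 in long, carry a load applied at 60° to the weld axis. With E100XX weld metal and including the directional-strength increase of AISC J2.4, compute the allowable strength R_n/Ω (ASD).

E100XX → F_EXX = 100 ksi.
t_e = 0.707 × 0.625 = 0.4419 in; A_we = 0.4419 × 21 = 9.279 in².
Directional factor: 1.0 + 0.5 sin^1.5(60°) = 1.403.
F_nw = 0.6 × 100 × 1.403 = 84.18 ksi.
R_n/Ω = (84.18 × 9.279) / 2.0 = 390.6 kip.

R_n/Ω ≈ 391 kip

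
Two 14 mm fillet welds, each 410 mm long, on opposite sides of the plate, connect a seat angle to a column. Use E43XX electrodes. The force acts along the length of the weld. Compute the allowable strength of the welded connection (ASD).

R_n/Ω ≈ 1050 kN

E43XX → F_EXX = 430 MPa.
Effective throat t_e = 0.707 × 14 = 9.898 mm.
Total length L = 820 mm; A_we = 9.898 × 820 = 8116 mm².
F_nw = 0.6 F_EXX = 0.6 × 430 = 258 MPa.
R_n = 258 × 8116 × 10⁻³ = 2094 kN; R_n/Ω = 2094/2.0 = 1047 kN.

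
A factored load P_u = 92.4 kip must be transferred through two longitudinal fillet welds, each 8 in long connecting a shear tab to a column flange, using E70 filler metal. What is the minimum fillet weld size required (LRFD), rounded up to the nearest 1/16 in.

w = 5/16 in

E70XX → F_EXX = 70 ksi.
Total weld length L = 16 in.
Required throat t_e = P_u / (φ × 0.6 F_EXX × L) = 92.4 / (0.75 × 0.6 × 70 × 16) = 0.1833 in.
Required leg w = t_e / 0.707 = 0.2593 in → use 5/16 in.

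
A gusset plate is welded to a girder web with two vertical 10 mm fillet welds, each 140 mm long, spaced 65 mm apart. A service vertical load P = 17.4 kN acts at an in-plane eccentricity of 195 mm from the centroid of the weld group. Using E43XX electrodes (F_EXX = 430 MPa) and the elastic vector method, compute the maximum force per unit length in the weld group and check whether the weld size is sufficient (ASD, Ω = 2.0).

Total weld length L_w = 280 mm. Treat welds as unit-width lines.
Polar moment about centroid: J = 2[d³/12 + d(b/2)²] = 2[140³/12 + 140×32.5²] = 753100 mm³.
Direct shear f_v = P/L_w = 17.4×10³ / 280 = 62.14 N/mm (vertical).
Torsion M = P·e = 17.4×10³ × 195 = 3393000 N·mm.
Critical point at (x, y) = (32.5, 70) from centroid. f_tx = M·y/J = 315.4 N/mm; f_ty = M·x/J = 146.4 N/mm.
Resultant f_max = √[f_tx² + (f_v + f_ty)²] = √[315.4² + (62.14 + 146.4)²] = 378.1 N/mm.
Capacity per unit length: r_n/Ω = (1/2.0) × 0.6 × 430 × (0.707 × 10) = 912 N/mm.
378.1 ≤ 912 → adequate.

f_max ≈ 378 N/mm; adequate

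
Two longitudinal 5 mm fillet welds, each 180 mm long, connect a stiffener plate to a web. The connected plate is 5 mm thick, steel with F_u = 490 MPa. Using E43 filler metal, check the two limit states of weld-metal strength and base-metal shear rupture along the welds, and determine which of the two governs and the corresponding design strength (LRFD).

E43XX → F_EXX = 430 MPa.
t_e = 0.707 × 5 = 3.535 mm; L = 360 mm.
Weld metal: φR_n = 0.75 × 0.6 × 430 × 3.535 × 360 × 10⁻³ = 246.2 kN.
Base metal (shear rupture): φR_n = 0.75 × 0.6 × 490 × 5 × 360 × 10⁻³ = 396.9 kN.
Governing: weld metal.

φR_n ≈ 246 kN (weld metal governs)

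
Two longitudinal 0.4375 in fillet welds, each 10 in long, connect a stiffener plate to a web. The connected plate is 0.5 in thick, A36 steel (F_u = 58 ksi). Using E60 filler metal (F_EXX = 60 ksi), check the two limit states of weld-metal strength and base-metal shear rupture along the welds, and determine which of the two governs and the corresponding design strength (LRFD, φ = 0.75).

t_e = 0.707 × 0.4375 = 0.3093 in; L = 20 in.
Weld metal: φR_n = 0.75 × 0.6 × 60 × 0.3093 × 20 = 167 kip.
Base metal (shear rupture): φR_n = 0.75 × 0.6 × 58 × 0.5 × 20 = 261 kip.
Governing: weld metal.

φR_n ≈ 167 kip (weld metal governs)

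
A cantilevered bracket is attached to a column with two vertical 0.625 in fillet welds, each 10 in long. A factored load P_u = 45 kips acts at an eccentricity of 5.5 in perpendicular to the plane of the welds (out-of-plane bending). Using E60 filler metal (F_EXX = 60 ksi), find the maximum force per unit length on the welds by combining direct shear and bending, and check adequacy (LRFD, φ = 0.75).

f_max ≈ 7.76 kip/in; adequate

L_w = 2 × 10 = 20 in; section modulus (unit throat) S = 2 × L²/6 = 33.33 in².
Direct shear f_v = P/L_w = 45/20 = 2.25 kip/in.
Moment M = P × e = 45 × 5.5 = 247.5 kip·in; bending f_b = M/S = 7.425 kip/in.
f_max = √(f_v² + f_b²) = √(2.25² + 7.425²) = 7.758 kip/in.
φr_n = 0.75 × 0.6 × 60 × (0.707 × 0.625) = 11.93 kip/in → adequate.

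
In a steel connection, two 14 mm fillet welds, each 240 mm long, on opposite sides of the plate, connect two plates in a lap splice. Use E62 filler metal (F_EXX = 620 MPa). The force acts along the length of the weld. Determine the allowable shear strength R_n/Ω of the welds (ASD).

Effective throat t_e = 0.707 × 14 = 9.898 mm.
Total length L = 480 mm; A_we = 9.898 × 480 = 4751 mm².
F_nw = 0.6 F_EXX = 0.6 × 620 = 372 MPa.
R_n = 372 × 4751 × 10⁻³ = 1767 kN; R_n/Ω = 1767/2.0 = 883.7 kN.

R_n/Ω ≈ 884 kN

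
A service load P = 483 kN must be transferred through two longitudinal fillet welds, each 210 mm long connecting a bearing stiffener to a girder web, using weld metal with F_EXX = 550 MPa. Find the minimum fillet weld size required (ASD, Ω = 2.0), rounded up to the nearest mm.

Total weld length L = 420 mm.
Required throat t_e = P × Ω / (0.6 F_EXX × L) = 483 × 2.0 / (0.6 × 550 × 420 × 10⁻³) = 6.97 mm.
Required leg w = t_e / 0.707 = 9.858 mm → use 10 mm.

w = 10 mm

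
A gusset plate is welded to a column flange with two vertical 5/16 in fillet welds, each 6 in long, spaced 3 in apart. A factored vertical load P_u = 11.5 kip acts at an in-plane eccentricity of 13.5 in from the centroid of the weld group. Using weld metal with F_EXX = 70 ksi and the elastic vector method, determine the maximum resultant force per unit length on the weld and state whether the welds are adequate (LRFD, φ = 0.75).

Total weld length L_w = 12 in. Treat welds as unit-width lines.
Polar moment about centroid: J = 2[d³/12 + d(b/2)²] = 2[6³/12 + 6×1.5²] = 63 in³.
Direct shear f_v = P/L_w = 11.5 / 12 = 0.9583 kip/in (vertical).
Torsion M = P·e = 11.5 × 13.5 = 155.25 kip·in.
Critical point at (x, y) = (1.5, 3) from centroid. f_tx = M·y/J = 7.393 kip/in; f_ty = M·x/J = 3.696 kip/in.
Resultant f_max = √[f_tx² + (f_v + f_ty)²] = √[7.393² + (0.9583 + 3.696)²] = 8.736 kip/in.
Capacity per unit length: φr_n = 0.75 × 0.6 × 70 × (0.707 × 0.3125) = 6.96 kip/in.
8.736 > 6.96 → NOT adequate.

f_max ≈ 8.74 kip/in; NOT adequate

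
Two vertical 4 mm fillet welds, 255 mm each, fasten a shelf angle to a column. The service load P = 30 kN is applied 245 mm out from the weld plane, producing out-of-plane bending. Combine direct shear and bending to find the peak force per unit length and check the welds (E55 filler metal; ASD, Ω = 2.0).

E55XX → F_EXX = 550 MPa.
L_w = 2 × 255 = 510 mm; section modulus (unit throat) S = 2 × L²/6 = 21680 mm².
Direct shear f_v = P/L_w = 30×10³/510 = 58.82 N/mm.
Moment M = P × e = 30×10³ × 245 = 7350000 N·mm; bending f_b = M/S = 339.1 N/mm.
f_max = √(f_v² + f_b²) = √(58.82² + 339.1²) = 344.2 N/mm.
r_n/Ω = (1/2.0) × 0.6 × 550 × (0.707 × 4) = 466.6 N/mm → adequate.

f_max ≈ 344 N/mm; adequate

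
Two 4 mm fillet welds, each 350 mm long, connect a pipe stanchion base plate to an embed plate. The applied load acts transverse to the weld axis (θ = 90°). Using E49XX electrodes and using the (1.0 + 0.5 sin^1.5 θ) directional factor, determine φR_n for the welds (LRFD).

E49XX → F_EXX = 490 MPa.
t_e = 0.707 × 4 = 2.828 mm; A_we = 2.828 × 700 = 1980 mm².
Directional factor: 1.0 + 0.5 sin^1.5(90°) = 1.5.
F_nw = 0.6 × 490 × 1.5 = 441 MPa.
φR_n = 0.75 × 441 × 1980 × 10⁻³ = 654.8 kN.

φR_n ≈ 655 kN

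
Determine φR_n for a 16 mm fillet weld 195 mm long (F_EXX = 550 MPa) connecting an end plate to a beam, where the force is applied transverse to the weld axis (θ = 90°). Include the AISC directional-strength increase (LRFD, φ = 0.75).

φR_n ≈ 819 kN

t_e = 0.707 × 16 = 11.31 mm; A_we = 11.31 × 195 = 2206 mm².
Directional factor: 1.0 + 0.5 sin^1.5(90°) = 1.5.
F_nw = 0.6 × 550 × 1.5 = 495 MPa.
φR_n = 0.75 × 495 × 2206 × 10⁻³ = 818.9 kN.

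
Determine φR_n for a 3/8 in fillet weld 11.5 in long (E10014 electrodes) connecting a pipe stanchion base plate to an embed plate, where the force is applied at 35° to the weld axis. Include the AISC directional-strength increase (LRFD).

E100XX → F_EXX = 100 ksi.
t_e = 0.707 × 0.375 = 0.2651 in; A_we = 0.2651 × 11.5 = 3.049 in².
Directional factor: 1.0 + 0.5 sin^1.5(35°) = 1.217.
F_nw = 0.6 × 100 × 1.217 = 73.03 ksi.
φR_n = 0.75 × 73.03 × 3.049 = 167 kips.

φR_n ≈ 167 kips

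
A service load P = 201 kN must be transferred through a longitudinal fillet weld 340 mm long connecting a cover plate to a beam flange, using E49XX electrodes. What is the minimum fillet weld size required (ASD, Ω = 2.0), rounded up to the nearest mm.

E49XX → F_EXX = 490 MPa.
Total weld length L = 340 mm.
Required throat t_e = P × Ω / (0.6 F_EXX × L) = 201 × 2.0 / (0.6 × 490 × 340 × 10⁻³) = 4.022 mm.
Required leg w = t_e / 0.707 = 5.688 mm → use 6 mm.

w = 6 mm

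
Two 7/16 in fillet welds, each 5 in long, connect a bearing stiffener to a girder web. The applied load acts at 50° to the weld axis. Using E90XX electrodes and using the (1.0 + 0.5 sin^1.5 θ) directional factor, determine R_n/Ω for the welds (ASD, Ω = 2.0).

R_n/Ω ≈ 112 kip

E90XX → F_EXX = 90 ksi.
t_e = 0.707 × 0.4375 = 0.3093 in; A_we = 0.3093 × 10 = 3.093 in².
Directional factor: 1.0 + 0.5 sin^1.5(50°) = 1.335.
F_nw = 0.6 × 90 × 1.335 = 72.1 ksi.
R_n/Ω = (72.1 × 3.093) / 2.0 = 111.5 kip.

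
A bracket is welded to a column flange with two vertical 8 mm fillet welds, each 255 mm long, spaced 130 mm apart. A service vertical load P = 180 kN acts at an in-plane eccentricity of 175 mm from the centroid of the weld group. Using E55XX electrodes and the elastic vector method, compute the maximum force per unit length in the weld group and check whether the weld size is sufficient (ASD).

f_max ≈ 1120 N/mm; NOT adequate

E55XX → F_EXX = 550 MPa.
Total weld length L_w = 510 mm. Treat welds as unit-width lines.
Polar moment about centroid: J = 2[d³/12 + d(b/2)²] = 2[255³/12 + 255×65²] = 4918000 mm³.
Direct shear f_v = P/L_w = 180×10³ / 510 = 352.9 N/mm (vertical).
Torsion M = P·e = 180×10³ × 175 = 31500000 N·mm.
Critical point at (x, y) = (65, 127.5) from centroid. f_tx = M·y/J = 816.6 N/mm; f_ty = M·x/J = 416.3 N/mm.
Resultant f_max = √[f_tx² + (f_v + f_ty)²] = √[816.6² + (352.9 + 416.3)²] = 1122 N/mm.
Capacity per unit length: r_n/Ω = (1/2.0) × 0.6 × 550 × (0.707 × 8) = 933.2 N/mm.
1122 > 933.2 → NOT adequate.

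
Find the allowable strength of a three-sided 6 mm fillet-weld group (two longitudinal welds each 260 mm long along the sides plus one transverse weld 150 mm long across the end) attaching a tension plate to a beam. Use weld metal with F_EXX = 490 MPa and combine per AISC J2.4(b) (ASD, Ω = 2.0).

R_n/Ω ≈ 418 kN

t_e = 0.707 × 6 = 4.242 mm.
R_nwl = 0.6 × 490 × 4.242 × 520 × 10⁻³ = 648.5 kN (longitudinal, 2 welds).
R_nwt = 0.6 × 490 × 4.242 × 150 × 10⁻³ = 187.1 kN (transverse, base value).
(i) R_nwl + R_nwt = 835.6 kN; (ii) 0.85 R_nwl + 1.5 R_nwt = 831.8 kN.
R_n = max = 835.6 kN [governs: (i)]; R_n/Ω = 417.8 kN.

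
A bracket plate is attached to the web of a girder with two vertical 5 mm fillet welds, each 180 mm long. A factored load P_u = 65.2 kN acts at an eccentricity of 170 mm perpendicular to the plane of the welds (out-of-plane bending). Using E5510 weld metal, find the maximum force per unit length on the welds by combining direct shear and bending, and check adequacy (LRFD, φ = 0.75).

E55XX → F_EXX = 550 MPa.
L_w = 2 × 180 = 360 mm; section modulus (unit throat) S = 2 × L²/6 = 10800 mm².
Direct shear f_v = P/L_w = 65.2×10³/360 = 181.1 N/mm.
Moment M = P × e = 65.2×10³ × 170 = 11084000 N·mm; bending f_b = M/S = 1026 N/mm.
f_max = √(f_v² + f_b²) = √(181.1² + 1026²) = 1042 N/mm.
φr_n = 0.75 × 0.6 × 550 × (0.707 × 5) = 874.9 N/mm → NOT adequate.

f_max ≈ 1040 N/mm; NOT adequate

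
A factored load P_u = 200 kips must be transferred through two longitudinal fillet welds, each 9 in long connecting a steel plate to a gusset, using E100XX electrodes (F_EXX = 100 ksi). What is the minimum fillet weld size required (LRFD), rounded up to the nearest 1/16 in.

w = 3/8 in

Total weld length L = 18 in.
Required throat t_e = P_u / (φ × 0.6 F_EXX × L) = 200 / (0.75 × 0.6 × 100 × 18) = 0.2469 in.
Required leg w = t_e / 0.707 = 0.3492 in → use 3/8 in.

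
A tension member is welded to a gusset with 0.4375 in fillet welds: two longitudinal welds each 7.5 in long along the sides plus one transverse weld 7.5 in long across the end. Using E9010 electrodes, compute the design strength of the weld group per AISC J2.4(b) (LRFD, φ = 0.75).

E90XX → F_EXX = 90 ksi.
t_e = 0.707 × 0.4375 = 0.3093 in.
R_nwl = 0.6 × 90 × 0.3093 × 15 = 250.5 kip (longitudinal, 2 welds).
R_nwt = 0.6 × 90 × 0.3093 × 7.5 = 125.3 kip (transverse, base value).
(i) R_nwl + R_nwt = 375.8 kip; (ii) 0.85 R_nwl + 1.5 R_nwt = 400.9 kip.
R_n = max = 400.9 kip [governs: (ii)]; φR_n = 300.7 kip.

φR_n ≈ 301 kip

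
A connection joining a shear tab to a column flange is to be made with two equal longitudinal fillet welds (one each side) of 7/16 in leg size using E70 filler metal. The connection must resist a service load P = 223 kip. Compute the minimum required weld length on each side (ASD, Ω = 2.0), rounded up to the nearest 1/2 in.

E70XX → F_EXX = 70 ksi.
Throat t_e = 0.707 × 0.4375 = 0.3093 in.
r_n/Ω = (0.6 × 70 × 0.3093) / 2.0 = 6.496 kip/in.
L_req = P / (r_n/Ω) = 223 / 6.496 = 34.33 in total.
Per side: 34.33 / 2 = 17.17 in.
Round up → use L = 17.5 in on each side.

L = 17.5 in on each side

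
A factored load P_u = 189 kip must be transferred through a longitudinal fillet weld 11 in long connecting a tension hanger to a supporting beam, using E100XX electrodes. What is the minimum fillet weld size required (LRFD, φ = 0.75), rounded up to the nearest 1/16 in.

w = 9/16 in

E100XX → F_EXX = 100 ksi.
Total weld length L = 11 in.
Required throat t_e = P_u / (φ × 0.6 F_EXX × L) = 189 / (0.75 × 0.6 × 100 × 11) = 0.3818 in.
Required leg w = t_e / 0.707 = 0.5401 in → use 9/16 in.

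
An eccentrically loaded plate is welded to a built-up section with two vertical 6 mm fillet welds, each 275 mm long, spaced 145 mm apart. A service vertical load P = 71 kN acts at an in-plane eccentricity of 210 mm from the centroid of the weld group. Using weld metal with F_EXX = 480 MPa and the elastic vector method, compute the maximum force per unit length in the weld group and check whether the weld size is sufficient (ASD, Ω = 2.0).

f_max ≈ 440 N/mm; adequate

Total weld length L_w = 550 mm. Treat welds as unit-width lines.
Polar moment about centroid: J = 2[d³/12 + d(b/2)²] = 2[275³/12 + 275×72.5²] = 6357000 mm³.
Direct shear f_v = P/L_w = 71×10³ / 550 = 129.1 N/mm (vertical).
Torsion M = P·e = 71×10³ × 210 = 14910000 N·mm.
Critical point at (x, y) = (72.5, 137.5) from centroid. f_tx = M·y/J = 322.5 N/mm; f_ty = M·x/J = 170 N/mm.
Resultant f_max = √[f_tx² + (f_v + f_ty)²] = √[322.5² + (129.1 + 170)²] = 439.9 N/mm.
Capacity per unit length: r_n/Ω = (1/2.0) × 0.6 × 480 × (0.707 × 6) = 610.8 N/mm.
439.9 ≤ 610.8 → adequate.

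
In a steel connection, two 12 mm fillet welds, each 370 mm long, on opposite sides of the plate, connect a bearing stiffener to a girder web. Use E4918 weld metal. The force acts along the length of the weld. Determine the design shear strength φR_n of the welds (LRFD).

E49XX → F_EXX = 490 MPa.
Effective throat t_e = 0.707 × 12 = 8.484 mm.
Total length L = 740 mm; A_we = 8.484 × 740 = 6278 mm².
F_nw = 0.6 F_EXX = 0.6 × 490 = 294 MPa.
φR_n = 0.75 × 294 × 6278 × 10⁻³ = 1384 kN.

φR_n ≈ 1380 kN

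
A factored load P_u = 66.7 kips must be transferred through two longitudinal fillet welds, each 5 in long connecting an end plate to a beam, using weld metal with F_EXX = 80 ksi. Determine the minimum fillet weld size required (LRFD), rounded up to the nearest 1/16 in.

w = 5/16 in

Total weld length L = 10 in.
Required throat t_e = P_u / (φ × 0.6 F_EXX × L) = 66.7 / (0.75 × 0.6 × 80 × 10) = 0.1853 in.
Required leg w = t_e / 0.707 = 0.2621 in → use 5/16 in.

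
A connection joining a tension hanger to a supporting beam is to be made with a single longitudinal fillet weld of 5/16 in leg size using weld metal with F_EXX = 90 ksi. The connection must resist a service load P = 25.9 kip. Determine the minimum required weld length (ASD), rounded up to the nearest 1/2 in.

Throat t_e = 0.707 × 0.3125 = 0.2209 in.
r_n/Ω = (0.6 × 90 × 0.2209) / 2.0 = 5.965 kip/in.
L_req = P / (r_n/Ω) = 25.9 / 5.965 = 4.342 in total.
Round up → use L = 4.5 in.

L = 4.5 in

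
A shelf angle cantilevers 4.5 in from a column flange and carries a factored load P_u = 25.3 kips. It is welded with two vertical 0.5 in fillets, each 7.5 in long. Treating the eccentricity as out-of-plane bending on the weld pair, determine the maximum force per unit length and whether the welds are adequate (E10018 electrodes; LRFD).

E100XX → F_EXX = 100 ksi.
L_w = 2 × 7.5 = 15 in; section modulus (unit throat) S = 2 × L²/6 = 18.75 in².
Direct shear f_v = P/L_w = 25.3/15 = 1.687 kip/in.
Moment M = P × e = 25.3 × 4.5 = 113.85 kip·in; bending f_b = M/S = 6.072 kip/in.
f_max = √(f_v² + f_b²) = √(1.687² + 6.072²) = 6.302 kip/in.
φr_n = 0.75 × 0.6 × 100 × (0.707 × 0.5) = 15.91 kip/in → adequate.

f_max ≈ 6.3 kip/in; adequate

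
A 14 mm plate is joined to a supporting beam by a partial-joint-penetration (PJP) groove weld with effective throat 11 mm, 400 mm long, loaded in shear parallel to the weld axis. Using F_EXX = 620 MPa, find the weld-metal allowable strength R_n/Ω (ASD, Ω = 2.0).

Effective throat (given) t_e = 11 mm.
A_we = 11 × 400 = 4400 mm².
F_nw = 0.6 F_EXX = 372 MPa.
R_n/Ω = (372 × 4400) / 2.0 × 10⁻³ = 818.4 kN.

R_n/Ω ≈ 818 kN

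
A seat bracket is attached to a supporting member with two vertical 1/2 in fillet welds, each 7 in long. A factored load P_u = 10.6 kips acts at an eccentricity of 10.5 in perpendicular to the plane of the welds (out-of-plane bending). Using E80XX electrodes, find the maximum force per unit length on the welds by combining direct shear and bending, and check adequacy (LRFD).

E80XX → F_EXX = 80 ksi.
L_w = 2 × 7 = 14 in; section modulus (unit throat) S = 2 × L²/6 = 16.33 in².
Direct shear f_v = P/L_w = 10.6/14 = 0.7571 kip/in.
Moment M = P × e = 10.6 × 10.5 = 111.3 kip·in; bending f_b = M/S = 6.814 kip/in.
f_max = √(f_v² + f_b²) = √(0.7571² + 6.814²) = 6.856 kip/in.
φr_n = 0.75 × 0.6 × 80 × (0.707 × 0.5) = 12.73 kip/in → adequate.

f_max ≈ 6.86 kip/in; adequate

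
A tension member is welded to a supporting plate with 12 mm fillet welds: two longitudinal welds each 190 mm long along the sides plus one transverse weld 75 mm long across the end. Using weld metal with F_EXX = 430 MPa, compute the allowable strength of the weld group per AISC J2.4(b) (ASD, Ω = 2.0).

t_e = 0.707 × 12 = 8.484 mm.
R_nwl = 0.6 × 430 × 8.484 × 380 × 10⁻³ = 831.8 kN (longitudinal, 2 welds).
R_nwt = 0.6 × 430 × 8.484 × 75 × 10⁻³ = 164.2 kN (transverse, base value).
(i) R_nwl + R_nwt = 995.9 kN; (ii) 0.85 R_nwl + 1.5 R_nwt = 953.3 kN.
R_n = max = 995.9 kN [governs: (i)]; R_n/Ω = 498 kN.

R_n/Ω ≈ 498 kN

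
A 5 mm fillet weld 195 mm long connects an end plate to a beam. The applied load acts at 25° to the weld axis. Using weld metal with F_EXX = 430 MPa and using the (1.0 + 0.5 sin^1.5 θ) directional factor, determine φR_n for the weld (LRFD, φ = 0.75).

φR_n ≈ 152 kN

t_e = 0.707 × 5 = 3.535 mm; A_we = 3.535 × 195 = 689.3 mm².
Directional factor: 1.0 + 0.5 sin^1.5(25°) = 1.137.
F_nw = 0.6 × 430 × 1.137 = 293.4 MPa.
φR_n = 0.75 × 293.4 × 689.3 × 10⁻³ = 151.7 kN.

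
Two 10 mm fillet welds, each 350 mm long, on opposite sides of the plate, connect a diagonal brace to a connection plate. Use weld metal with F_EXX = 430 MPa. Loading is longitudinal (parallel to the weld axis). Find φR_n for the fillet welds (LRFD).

Effective throat t_e = 0.707 × 10 = 7.07 mm.
Total length L = 700 mm; A_we = 7.07 × 700 = 4949 mm².
F_nw = 0.6 F_EXX = 0.6 × 430 = 258 MPa.
φR_n = 0.75 × 258 × 4949 × 10⁻³ = 957.6 kN.

φR_n ≈ 958 kN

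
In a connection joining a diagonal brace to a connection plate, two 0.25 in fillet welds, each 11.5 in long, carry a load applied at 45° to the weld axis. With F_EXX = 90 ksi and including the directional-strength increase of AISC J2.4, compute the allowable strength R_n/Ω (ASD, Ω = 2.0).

R_n/Ω ≈ 142 kips

t_e = 0.707 × 0.25 = 0.1767 in; A_we = 0.1767 × 23 = 4.065 in².
Directional factor: 1.0 + 0.5 sin^1.5(45°) = 1.297.
F_nw = 0.6 × 90 × 1.297 = 70.05 ksi.
R_n/Ω = (70.05 × 4.065) / 2.0 = 142.4 kips.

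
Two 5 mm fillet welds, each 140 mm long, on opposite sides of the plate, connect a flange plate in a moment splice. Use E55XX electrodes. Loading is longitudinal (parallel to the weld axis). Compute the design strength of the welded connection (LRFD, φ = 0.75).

E55XX → F_EXX = 550 MPa.
Effective throat t_e = 0.707 × 5 = 3.535 mm.
Total length L = 280 mm; A_we = 3.535 × 280 = 989.8 mm².
F_nw = 0.6 F_EXX = 0.6 × 550 = 330 MPa.
φR_n = 0.75 × 330 × 989.8 × 10⁻³ = 245 kN.

φR_n ≈ 245 kN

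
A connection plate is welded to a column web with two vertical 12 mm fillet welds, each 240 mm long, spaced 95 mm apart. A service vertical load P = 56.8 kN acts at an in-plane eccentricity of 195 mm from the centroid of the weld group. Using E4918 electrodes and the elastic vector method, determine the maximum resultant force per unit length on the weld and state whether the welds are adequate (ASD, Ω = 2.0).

f_max ≈ 478 N/mm; adequate

E49XX → F_EXX = 490 MPa.
Total weld length L_w = 480 mm. Treat welds as unit-width lines.
Polar moment about centroid: J = 2[d³/12 + d(b/2)²] = 2[240³/12 + 240×47.5²] = 3387000 mm³.
Direct shear f_v = P/L_w = 56.8×10³ / 480 = 118.3 N/mm (vertical).
Torsion M = P·e = 56.8×10³ × 195 = 11076000 N·mm.
Critical point at (x, y) = (47.5, 120) from centroid. f_tx = M·y/J = 392.4 N/mm; f_ty = M·x/J = 155.3 N/mm.
Resultant f_max = √[f_tx² + (f_v + f_ty)²] = √[392.4² + (118.3 + 155.3)²] = 478.4 N/mm.
Capacity per unit length: r_n/Ω = (1/2.0) × 0.6 × 490 × (0.707 × 12) = 1247 N/mm.
478.4 ≤ 1247 → adequate.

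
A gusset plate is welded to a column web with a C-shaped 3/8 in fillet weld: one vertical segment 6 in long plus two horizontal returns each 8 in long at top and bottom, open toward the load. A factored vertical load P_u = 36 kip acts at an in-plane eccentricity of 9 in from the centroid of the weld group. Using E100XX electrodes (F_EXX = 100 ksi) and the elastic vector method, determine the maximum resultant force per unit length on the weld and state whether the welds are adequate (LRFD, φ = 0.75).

f_max ≈ 7.49 kip/in; adequate

Total weld length L_w = 22 in. Treat welds as unit-width lines.
Centroid: x̄ = 2×8×4 / 22 = 2.909 in from the vertical weld.
Polar moment about centroid: J = I_x + I_y = [6³/12 + 2×8×3²] + [6×2.909² + 2(8³/12 + 8×1.091²)] = 317.2 in³.
Direct shear f_v = P/L_w = 36 / 22 = 1.636 kip/in (vertical).
Torsion M = P·e = 36 × 9 = 324 kip·in.
Critical point at (x, y) = (5.091, 3) from centroid. f_tx = M·y/J = 3.065 kip/in; f_ty = M·x/J = 5.201 kip/in.
Resultant f_max = √[f_tx² + (f_v + f_ty)²] = √[3.065² + (1.636 + 5.201)²] = 7.493 kip/in.
Capacity per unit length: φr_n = 0.75 × 0.6 × 100 × (0.707 × 0.375) = 11.93 kip/in.
7.493 ≤ 11.93 → adequate.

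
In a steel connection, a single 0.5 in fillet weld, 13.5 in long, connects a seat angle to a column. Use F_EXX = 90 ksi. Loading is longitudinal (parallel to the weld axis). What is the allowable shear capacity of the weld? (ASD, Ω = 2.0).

R_n/Ω ≈ 129 kip

Effective throat t_e = 0.707 × 0.5 = 0.3535 in.
Total length L = 13.5 in; A_we = 0.3535 × 13.5 = 4.772 in².
F_nw = 0.6 F_EXX = 0.6 × 90 = 54 ksi.
R_n = 54 × 4.772 = 257.7 kip; R_n/Ω = 257.7/2.0 = 128.9 kip.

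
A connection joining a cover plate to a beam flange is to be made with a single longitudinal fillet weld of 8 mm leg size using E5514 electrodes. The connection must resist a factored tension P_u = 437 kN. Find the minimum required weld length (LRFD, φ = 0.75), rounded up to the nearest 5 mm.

E55XX → F_EXX = 550 MPa.
Throat t_e = 0.707 × 8 = 5.656 mm.
φr_n = 0.75 × 0.6 × 550 × 5.656 × 10⁻³ = 1.4 kN/mm.
L_req = P_u / φr_n = 437 / 1.4 = 312.2 mm total.
Round up → use L = 315 mm.

L = 315 mm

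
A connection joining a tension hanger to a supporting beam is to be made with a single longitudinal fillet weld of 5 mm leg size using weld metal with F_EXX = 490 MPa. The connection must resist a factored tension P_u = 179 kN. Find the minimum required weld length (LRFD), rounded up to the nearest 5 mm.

L = 230 mm

Throat t_e = 0.707 × 5 = 3.535 mm.
φr_n = 0.75 × 0.6 × 490 × 3.535 × 10⁻³ = 0.7795 kN/mm.
L_req = P_u / φr_n = 179 / 0.7795 = 229.6 mm total.
Round up → use L = 230 mm.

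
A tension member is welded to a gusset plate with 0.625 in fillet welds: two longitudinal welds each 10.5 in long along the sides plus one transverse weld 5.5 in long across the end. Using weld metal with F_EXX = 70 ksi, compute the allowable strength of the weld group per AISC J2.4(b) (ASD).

R_n/Ω ≈ 246 kips

t_e = 0.707 × 0.625 = 0.4419 in.
R_nwl = 0.6 × 70 × 0.4419 × 21 = 389.7 kips (longitudinal, 2 welds).
R_nwt = 0.6 × 70 × 0.4419 × 5.5 = 102.1 kips (transverse, base value).
(i) R_nwl + R_nwt = 491.8 kips; (ii) 0.85 R_nwl + 1.5 R_nwt = 484.4 kips.
R_n = max = 491.8 kips [governs: (i)]; R_n/Ω = 245.9 kips.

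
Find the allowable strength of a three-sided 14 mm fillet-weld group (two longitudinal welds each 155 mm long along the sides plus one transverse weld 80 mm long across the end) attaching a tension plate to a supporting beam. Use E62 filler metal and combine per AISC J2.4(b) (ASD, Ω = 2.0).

E62XX → F_EXX = 620 MPa.
t_e = 0.707 × 14 = 9.898 mm.
R_nwl = 0.6 × 620 × 9.898 × 310 × 10⁻³ = 1141 kN (longitudinal, 2 welds).
R_nwt = 0.6 × 620 × 9.898 × 80 × 10⁻³ = 294.6 kN (transverse, base value).
(i) R_nwl + R_nwt = 1436 kN; (ii) 0.85 R_nwl + 1.5 R_nwt = 1412 kN.
R_n = max = 1436 kN [governs: (i)]; R_n/Ω = 718 kN.

R_n/Ω ≈ 718 kN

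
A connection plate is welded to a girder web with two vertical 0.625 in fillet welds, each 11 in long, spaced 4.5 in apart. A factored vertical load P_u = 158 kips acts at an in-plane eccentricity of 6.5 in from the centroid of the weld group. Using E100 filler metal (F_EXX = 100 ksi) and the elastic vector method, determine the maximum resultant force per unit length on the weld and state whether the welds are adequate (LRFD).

f_max ≈ 22.1 kip/in; NOT adequate

Total weld length L_w = 22 in. Treat welds as unit-width lines.
Polar moment about centroid: J = 2[d³/12 + d(b/2)²] = 2[11³/12 + 11×2.25²] = 333.2 in³.
Direct shear f_v = P/L_w = 158 / 22 = 7.182 kip/in (vertical).
Torsion M = P·e = 158 × 6.5 = 1027 kip·in.
Critical point at (x, y) = (2.25, 5.5) from centroid. f_tx = M·y/J = 16.95 kip/in; f_ty = M·x/J = 6.935 kip/in.
Resultant f_max = √[f_tx² + (f_v + f_ty)²] = √[16.95² + (7.182 + 6.935)²] = 22.06 kip/in.
Capacity per unit length: φr_n = 0.75 × 0.6 × 100 × (0.707 × 0.625) = 19.88 kip/in.
22.06 > 19.88 → NOT adequate.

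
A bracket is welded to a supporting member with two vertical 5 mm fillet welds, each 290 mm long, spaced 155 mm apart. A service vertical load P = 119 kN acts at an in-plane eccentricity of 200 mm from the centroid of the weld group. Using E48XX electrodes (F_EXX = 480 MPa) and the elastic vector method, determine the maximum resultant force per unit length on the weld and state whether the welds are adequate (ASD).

f_max ≈ 641 N/mm; NOT adequate

Total weld length L_w = 580 mm. Treat welds as unit-width lines.
Polar moment about centroid: J = 2[d³/12 + d(b/2)²] = 2[290³/12 + 290×77.5²] = 7548000 mm³.
Direct shear f_v = P/L_w = 119×10³ / 580 = 205.2 N/mm (vertical).
Torsion M = P·e = 119×10³ × 200 = 23800000 N·mm.
Critical point at (x, y) = (77.5, 145) from centroid. f_tx = M·y/J = 457.2 N/mm; f_ty = M·x/J = 244.4 N/mm.
Resultant f_max = √[f_tx² + (f_v + f_ty)²] = √[457.2² + (205.2 + 244.4)²] = 641.2 N/mm.
Capacity per unit length: r_n/Ω = (1/2.0) × 0.6 × 480 × (0.707 × 5) = 509 N/mm.
641.2 > 509 → NOT adequate.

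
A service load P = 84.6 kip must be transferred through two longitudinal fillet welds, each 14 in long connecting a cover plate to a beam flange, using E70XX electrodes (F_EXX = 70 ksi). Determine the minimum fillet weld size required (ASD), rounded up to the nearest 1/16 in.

Total weld length L = 28 in.
Required throat t_e = P × Ω / (0.6 F_EXX × L) = 84.6 × 2.0 / (0.6 × 70 × 28) = 0.1439 in.
Required leg w = t_e / 0.707 = 0.2035 in → use 1/4 in.

w = 1/4 in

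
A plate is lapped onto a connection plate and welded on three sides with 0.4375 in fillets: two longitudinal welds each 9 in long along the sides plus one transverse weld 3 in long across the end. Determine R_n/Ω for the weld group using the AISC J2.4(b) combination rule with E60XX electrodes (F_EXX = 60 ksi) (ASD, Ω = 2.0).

t_e = 0.707 × 0.4375 = 0.3093 in.
R_nwl = 0.6 × 60 × 0.3093 × 18 = 200.4 kips (longitudinal, 2 welds).
R_nwt = 0.6 × 60 × 0.3093 × 3 = 33.41 kips (transverse, base value).
(i) R_nwl + R_nwt = 233.8 kips; (ii) 0.85 R_nwl + 1.5 R_nwt = 220.5 kips.
R_n = max = 233.8 kips [governs: (i)]; R_n/Ω = 116.9 kips.

R_n/Ω ≈ 117 kips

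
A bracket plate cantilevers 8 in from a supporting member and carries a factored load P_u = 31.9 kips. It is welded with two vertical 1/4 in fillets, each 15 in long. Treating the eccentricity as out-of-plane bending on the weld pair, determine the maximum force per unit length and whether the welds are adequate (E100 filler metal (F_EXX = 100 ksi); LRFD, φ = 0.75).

f_max ≈ 3.56 kip/in; adequate

L_w = 2 × 15 = 30 in; section modulus (unit throat) S = 2 × L²/6 = 75 in².
Direct shear f_v = P/L_w = 31.9/30 = 1.063 kip/in.
Moment M = P × e = 31.9 × 8 = 255.2 kip·in; bending f_b = M/S = 3.403 kip/in.
f_max = √(f_v² + f_b²) = √(1.063² + 3.403²) = 3.565 kip/in.
φr_n = 0.75 × 0.6 × 100 × (0.707 × 0.25) = 7.954 kip/in → adequate.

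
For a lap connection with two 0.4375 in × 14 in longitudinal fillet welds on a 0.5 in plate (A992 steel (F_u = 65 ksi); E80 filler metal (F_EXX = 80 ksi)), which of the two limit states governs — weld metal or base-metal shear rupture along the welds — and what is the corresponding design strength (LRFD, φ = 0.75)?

t_e = 0.707 × 0.4375 = 0.3093 in; L = 28 in.
Weld metal: φR_n = 0.75 × 0.6 × 80 × 0.3093 × 28 = 311.8 kips.
Base metal (shear rupture): φR_n = 0.75 × 0.6 × 65 × 0.5 × 28 = 409.5 kips.
Governing: weld metal.

φR_n ≈ 312 kips (weld metal governs)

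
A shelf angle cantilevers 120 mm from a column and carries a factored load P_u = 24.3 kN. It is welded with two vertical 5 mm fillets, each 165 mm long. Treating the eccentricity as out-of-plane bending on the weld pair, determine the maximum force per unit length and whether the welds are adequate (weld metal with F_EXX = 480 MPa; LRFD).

f_max ≈ 330 N/mm; adequate

L_w = 2 × 165 = 330 mm; section modulus (unit throat) S = 2 × L²/6 = 9075 mm².
Direct shear f_v = P/L_w = 24.3×10³/330 = 73.64 N/mm.
Moment M = P × e = 24.3×10³ × 120 = 2916000 N·mm; bending f_b = M/S = 321.3 N/mm.
f_max = √(f_v² + f_b²) = √(73.64² + 321.3²) = 329.7 N/mm.
φr_n = 0.75 × 0.6 × 480 × (0.707 × 5) = 763.6 N/mm → adequate.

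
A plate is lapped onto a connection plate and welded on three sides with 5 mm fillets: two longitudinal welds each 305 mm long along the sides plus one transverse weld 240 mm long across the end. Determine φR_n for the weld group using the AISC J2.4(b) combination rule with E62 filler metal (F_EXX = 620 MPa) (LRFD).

t_e = 0.707 × 5 = 3.535 mm.
R_nwl = 0.6 × 620 × 3.535 × 610 × 10⁻³ = 802.2 kN (longitudinal, 2 welds).
R_nwt = 0.6 × 620 × 3.535 × 240 × 10⁻³ = 315.6 kN (transverse, base value).
(i) R_nwl + R_nwt = 1118 kN; (ii) 0.85 R_nwl + 1.5 R_nwt = 1155 kN.
R_n = max = 1155 kN [governs: (ii)]; φR_n = 866.4 kN.

φR_n ≈ 866 kN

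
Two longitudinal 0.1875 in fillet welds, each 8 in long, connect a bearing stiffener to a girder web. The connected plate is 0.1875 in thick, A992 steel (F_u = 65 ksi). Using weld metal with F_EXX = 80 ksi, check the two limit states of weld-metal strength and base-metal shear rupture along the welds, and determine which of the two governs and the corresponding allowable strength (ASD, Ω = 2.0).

R_n/Ω ≈ 50.9 kips (weld metal governs)

t_e = 0.707 × 0.1875 = 0.1326 in; L = 16 in.
Weld metal: R_n/Ω = (1/2.0) × 0.6 × 80 × 0.1326 × 16 = 50.9 kips.
Base metal (shear rupture): R_n/Ω = (1/2.0) × 0.6 × 65 × 0.1875 × 16 = 58.5 kips.
Governing: weld metal.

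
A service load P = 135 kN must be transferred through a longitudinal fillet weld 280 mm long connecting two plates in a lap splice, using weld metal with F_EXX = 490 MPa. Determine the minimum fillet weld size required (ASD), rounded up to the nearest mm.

Total weld length L = 280 mm.
Required throat t_e = P × Ω / (0.6 F_EXX × L) = 135 × 2.0 / (0.6 × 490 × 280 × 10⁻³) = 3.28 mm.
Required leg w = t_e / 0.707 = 4.639 mm → use 5 mm.

w = 5 mm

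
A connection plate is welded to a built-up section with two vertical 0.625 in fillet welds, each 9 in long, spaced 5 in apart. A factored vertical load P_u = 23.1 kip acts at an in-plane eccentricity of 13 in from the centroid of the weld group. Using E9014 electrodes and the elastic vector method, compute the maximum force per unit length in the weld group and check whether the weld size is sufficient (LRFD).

f_max ≈ 7.32 kip/in; adequate

E90XX → F_EXX = 90 ksi.
Total weld length L_w = 18 in. Treat welds as unit-width lines.
Polar moment about centroid: J = 2[d³/12 + d(b/2)²] = 2[9³/12 + 9×2.5²] = 234 in³.
Direct shear f_v = P/L_w = 23.1 / 18 = 1.283 kip/in (vertical).
Torsion M = P·e = 23.1 × 13 = 300.3 kip·in.
Critical point at (x, y) = (2.5, 4.5) from centroid. f_tx = M·y/J = 5.775 kip/in; f_ty = M·x/J = 3.208 kip/in.
Resultant f_max = √[f_tx² + (f_v + f_ty)²] = √[5.775² + (1.283 + 3.208)²] = 7.316 kip/in.
Capacity per unit length: φr_n = 0.75 × 0.6 × 90 × (0.707 × 0.625) = 17.9 kip/in.
7.316 ≤ 17.9 → adequate.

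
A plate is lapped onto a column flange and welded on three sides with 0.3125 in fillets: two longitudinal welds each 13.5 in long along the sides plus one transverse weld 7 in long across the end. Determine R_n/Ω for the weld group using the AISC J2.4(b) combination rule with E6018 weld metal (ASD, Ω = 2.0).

R_n/Ω ≈ 135 kip

E60XX → F_EXX = 60 ksi.
t_e = 0.707 × 0.3125 = 0.2209 in.
R_nwl = 0.6 × 60 × 0.2209 × 27 = 214.8 kip (longitudinal, 2 welds).
R_nwt = 0.6 × 60 × 0.2209 × 7 = 55.68 kip (transverse, base value).
(i) R_nwl + R_nwt = 270.4 kip; (ii) 0.85 R_nwl + 1.5 R_nwt = 266.1 kip.
R_n = max = 270.4 kip [governs: (i)]; R_n/Ω = 135.2 kip.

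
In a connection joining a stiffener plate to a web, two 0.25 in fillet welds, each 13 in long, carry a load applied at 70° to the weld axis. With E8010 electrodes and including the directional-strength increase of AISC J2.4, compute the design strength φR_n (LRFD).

φR_n ≈ 241 kip

E80XX → F_EXX = 80 ksi.
t_e = 0.707 × 0.25 = 0.1767 in; A_we = 0.1767 × 26 = 4.595 in².
Directional factor: 1.0 + 0.5 sin^1.5(70°) = 1.455.
F_nw = 0.6 × 80 × 1.455 = 69.86 ksi.
φR_n = 0.75 × 69.86 × 4.595 = 240.8 kip.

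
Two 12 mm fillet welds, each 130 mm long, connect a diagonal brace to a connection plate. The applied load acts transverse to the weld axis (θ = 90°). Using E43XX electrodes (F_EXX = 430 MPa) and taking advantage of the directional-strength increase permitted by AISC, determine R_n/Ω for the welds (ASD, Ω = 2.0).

t_e = 0.707 × 12 = 8.484 mm; A_we = 8.484 × 260 = 2206 mm².
Directional factor: 1.0 + 0.5 sin^1.5(90°) = 1.5.
F_nw = 0.6 × 430 × 1.5 = 387 MPa.
R_n/Ω = (387 × 2206) / 2.0 × 10⁻³ = 426.8 kN.

R_n/Ω ≈ 427 kN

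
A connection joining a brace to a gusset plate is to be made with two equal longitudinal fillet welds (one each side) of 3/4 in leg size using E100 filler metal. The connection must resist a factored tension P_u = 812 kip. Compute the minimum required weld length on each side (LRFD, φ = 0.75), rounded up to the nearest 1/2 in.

E100XX → F_EXX = 100 ksi.
Throat t_e = 0.707 × 0.75 = 0.5302 in.
φr_n = 0.75 × 0.6 × 100 × 0.5302 = 23.86 kip/in.
L_req = P_u / φr_n = 812 / 23.86 = 34.03 in total.
Per side: 34.03 / 2 = 17.02 in.
Round up → use L = 17.5 in on each side.

L = 17.5 in on each side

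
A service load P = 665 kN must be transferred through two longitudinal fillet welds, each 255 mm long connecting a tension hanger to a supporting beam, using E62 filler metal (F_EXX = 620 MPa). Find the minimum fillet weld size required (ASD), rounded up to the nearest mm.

w = 10 mm

Total weld length L = 510 mm.
Required throat t_e = P × Ω / (0.6 F_EXX × L) = 665 × 2.0 / (0.6 × 620 × 510 × 10⁻³) = 7.01 mm.
Required leg w = t_e / 0.707 = 9.916 mm → use 10 mm.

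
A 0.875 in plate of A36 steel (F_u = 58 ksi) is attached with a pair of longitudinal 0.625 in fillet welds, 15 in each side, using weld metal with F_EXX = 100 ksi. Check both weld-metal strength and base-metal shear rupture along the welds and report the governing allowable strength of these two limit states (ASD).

R_n/Ω ≈ 398 kips (weld metal governs)

t_e = 0.707 × 0.625 = 0.4419 in; L = 30 in.
Weld metal: R_n/Ω = (1/2.0) × 0.6 × 100 × 0.4419 × 30 = 397.7 kips.
Base metal (shear rupture): R_n/Ω = (1/2.0) × 0.6 × 58 × 0.875 × 30 = 456.7 kips.
Governing: weld metal.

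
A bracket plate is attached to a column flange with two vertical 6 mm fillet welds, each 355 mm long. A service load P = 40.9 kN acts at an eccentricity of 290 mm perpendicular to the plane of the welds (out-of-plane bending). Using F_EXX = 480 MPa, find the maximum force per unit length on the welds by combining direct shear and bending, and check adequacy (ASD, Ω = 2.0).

L_w = 2 × 355 = 710 mm; section modulus (unit throat) S = 2 × L²/6 = 42010 mm².
Direct shear f_v = P/L_w = 40.9×10³/710 = 57.61 N/mm.
Moment M = P × e = 40.9×10³ × 290 = 11861000 N·mm; bending f_b = M/S = 282.3 N/mm.
f_max = √(f_v² + f_b²) = √(57.61² + 282.3²) = 288.2 N/mm.
r_n/Ω = (1/2.0) × 0.6 × 480 × (0.707 × 6) = 610.8 N/mm → adequate.

f_max ≈ 288 N/mm; adequate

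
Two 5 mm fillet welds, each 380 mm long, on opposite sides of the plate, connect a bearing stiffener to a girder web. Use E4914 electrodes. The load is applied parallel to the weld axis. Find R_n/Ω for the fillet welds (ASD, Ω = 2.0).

R_n/Ω ≈ 395 kN

E49XX → F_EXX = 490 MPa.
Effective throat t_e = 0.707 × 5 = 3.535 mm.
Total length L = 760 mm; A_we = 3.535 × 760 = 2687 mm².
F_nw = 0.6 F_EXX = 0.6 × 490 = 294 MPa.
R_n = 294 × 2687 × 10⁻³ = 789.9 kN; R_n/Ω = 789.9/2.0 = 394.9 kN.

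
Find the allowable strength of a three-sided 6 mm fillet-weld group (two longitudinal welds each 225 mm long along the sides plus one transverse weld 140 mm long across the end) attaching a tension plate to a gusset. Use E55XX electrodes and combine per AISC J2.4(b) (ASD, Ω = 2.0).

R_n/Ω ≈ 415 kN

E55XX → F_EXX = 550 MPa.
t_e = 0.707 × 6 = 4.242 mm.
R_nwl = 0.6 × 550 × 4.242 × 450 × 10⁻³ = 629.9 kN (longitudinal, 2 welds).
R_nwt = 0.6 × 550 × 4.242 × 140 × 10⁻³ = 196 kN (transverse, base value).
(i) R_nwl + R_nwt = 825.9 kN; (ii) 0.85 R_nwl + 1.5 R_nwt = 829.4 kN.
R_n = max = 829.4 kN [governs: (ii)]; R_n/Ω = 414.7 kN.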